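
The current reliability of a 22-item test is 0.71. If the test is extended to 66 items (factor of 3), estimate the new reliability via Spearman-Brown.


r_new = (n * rxx) / (1 + (n-1) * rxx)
r_new = (3 * 0.71) / (1 + 2 * 0.71)
r_new = 2.13 / 2.42
r_new = 0.8802

0.8802


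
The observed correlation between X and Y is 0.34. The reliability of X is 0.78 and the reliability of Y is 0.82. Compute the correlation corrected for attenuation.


r_corrected = rxy / sqrt(rxx * ryy)
= 0.34 / sqrt(0.78 * 0.82)
= 0.34 / sqrt(0.6396)
= 0.34 / 0.79975
r_corrected = 0.4251

0.4251


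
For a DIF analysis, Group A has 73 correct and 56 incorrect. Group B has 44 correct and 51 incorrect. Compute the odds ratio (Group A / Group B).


Odds_A = 73/56 = 1.3036
Odds_B = 44/51 = 0.8627
OR = Odds_A / Odds_B = 1.3036 / 0.8627
Exactly, OR = (73 * 51) / (56 * 44) = 3723 / 2464
OR = 1.511

1.511


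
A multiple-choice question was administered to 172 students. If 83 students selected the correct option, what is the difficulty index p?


Item difficulty p = number correct / total examinees
p = 83 / 172
p = 0.4826

0.4826


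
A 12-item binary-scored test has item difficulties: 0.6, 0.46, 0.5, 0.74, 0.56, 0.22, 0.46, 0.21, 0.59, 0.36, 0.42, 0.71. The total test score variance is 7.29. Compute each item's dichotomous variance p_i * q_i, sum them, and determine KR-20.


For each item, compute p_i * q_i:
  Item 1: 0.6 * 0.4 = 0.24
  Item 2: 0.46 * 0.54 = 0.2484
  Item 3: 0.5 * 0.5 = 0.25
  Item 4: 0.74 * 0.26 = 0.1924
  Item 5: 0.56 * 0.44 = 0.2464
  Item 6: 0.22 * 0.78 = 0.1716
  Item 7: 0.46 * 0.54 = 0.2484
  Item 8: 0.21 * 0.79 = 0.1659
  Item 9: 0.59 * 0.41 = 0.2419
  Item 10: 0.36 * 0.64 = 0.2304
  Item 11: 0.42 * 0.58 = 0.2436
  Item 12: 0.71 * 0.29 = 0.2059
Sum(p_i * q_i) = 0.24 + 0.2484 + 0.25 + 0.1924 + 0.2464 + 0.1716 + 0.2484 + 0.1659 + 0.2419 + 0.2304 + 0.2436 + 0.2059 = 2.6849
KR-20 = (k/(k-1)) * (1 - Sum(p_i*q_i) / Var_total)
= (12/11) * (1 - 2.6849/7.29)
= 1.0909 * 0.6317
KR-20 = 0.6891

0.6891


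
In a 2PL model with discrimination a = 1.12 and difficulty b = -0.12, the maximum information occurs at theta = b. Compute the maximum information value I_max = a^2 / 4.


For 2PL, max info at theta = b = -0.12
I_max = a^2 / 4 = 1.12^2 / 4
= 1.2544 / 4
I_max = 0.3136

0.3136


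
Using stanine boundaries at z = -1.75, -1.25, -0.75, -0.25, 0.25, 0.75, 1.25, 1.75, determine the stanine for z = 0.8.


Stanine boundaries: [-1.75, -1.25, -0.75, -0.25, 0.25, 0.75, 1.25, 1.75]
z = 0.8
Check each boundary:
  z >= -1.75 -> could be stanine 2
  z >= -1.25 -> could be stanine 3
  z >= -0.75 -> could be stanine 4
  z >= -0.25 -> could be stanine 5
  z >= 0.25 -> could be stanine 6
  z >= 0.75 -> could be stanine 7
  z < 1.25
  z < 1.75
Highest qualifying boundary gives stanine = 7

7


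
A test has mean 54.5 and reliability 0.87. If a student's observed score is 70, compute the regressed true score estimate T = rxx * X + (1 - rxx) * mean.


T_est = rxx * X + (1 - rxx) * mean
T_est = 0.87 * 70 + 0.13 * 54.5
T_est = 60.9 + 7.085
T_est = 67.985

67.985


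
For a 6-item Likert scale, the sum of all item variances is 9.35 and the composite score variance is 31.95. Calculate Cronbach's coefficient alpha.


alpha = (k/(k-1)) * (1 - sum(si^2)/s_total^2)
= (6/5) * (1 - 9.35/31.95)
alpha = 0.8488

0.8488


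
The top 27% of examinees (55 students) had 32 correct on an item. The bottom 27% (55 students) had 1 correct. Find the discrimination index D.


p_upper = 32/55 = 0.5818
p_lower = 1/55 = 0.0182
D = 0.5818 - 0.0182 = 0.5636

0.5636


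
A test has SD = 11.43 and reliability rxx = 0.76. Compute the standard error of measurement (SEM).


SEM = SD * sqrt(1 - rxx)
SEM = 11.43 * sqrt(1 - 0.76)
SEM = 11.43 * sqrt(0.24) = 11.43 * 0.489898
SEM = 5.5995

5.5995


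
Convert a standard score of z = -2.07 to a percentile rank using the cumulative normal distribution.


CDF(z) = 0.5 * (1 + erf(z/sqrt(2)))
erf(-1.4637) = -0.9615
CDF = 0.0192
Percentile rank = 0.0192 * 100 = 1.92

1.92


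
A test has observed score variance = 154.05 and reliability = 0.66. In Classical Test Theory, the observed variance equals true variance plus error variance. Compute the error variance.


var_true = rxx * var_obs = 0.66 * 154.05 = 101.673
var_error = var_obs - var_true
var_error = 154.05 - 101.673
var_error = 52.377

52.377


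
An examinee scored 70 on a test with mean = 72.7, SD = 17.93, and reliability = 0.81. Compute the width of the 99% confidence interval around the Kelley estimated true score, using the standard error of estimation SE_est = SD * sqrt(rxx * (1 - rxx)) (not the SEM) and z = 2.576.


True score estimate = 0.81*70 + 0.19*72.7 = 70.513
SE_est = SD * sqrt(rxx * (1 - rxx)) = 17.93 * sqrt(0.81 * 0.19) = 17.93 * sqrt(0.1539) = 7.033955
CI = T_est +/- z * SE_est, so width = 2 * z * SE_est = 2 * 2.576 * 7.033955
Width = 36.2389

36.2389


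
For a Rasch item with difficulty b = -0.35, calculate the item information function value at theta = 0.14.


P = 1/(1+exp(-(0.14--0.35))) = 0.6201
I = P*(1-P) = 0.6201 * 0.3799
I = 0.2356

0.2356


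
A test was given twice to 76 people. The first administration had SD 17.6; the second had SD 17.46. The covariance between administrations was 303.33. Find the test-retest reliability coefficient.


r = cov(X,Y) / (SD_X * SD_Y)
r = 303.33 / (17.6 * 17.46)
r = 303.33 / 307.296
r = 0.9871

0.9871


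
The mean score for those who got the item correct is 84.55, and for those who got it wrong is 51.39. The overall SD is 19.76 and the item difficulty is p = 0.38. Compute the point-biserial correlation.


q = 1 - p = 0.62
rpb = ((M1 - M0) / SD) * sqrt(p * q)
rpb = ((84.55 - 51.39) / 19.76) * sqrt(0.38 * 0.62)
rpb = 0.8145

0.8145


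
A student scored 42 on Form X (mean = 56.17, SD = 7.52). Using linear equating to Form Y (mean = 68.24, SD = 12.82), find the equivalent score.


slope = SD_Y / SD_X = 12.82 / 7.52 ~ 1.7048
intercept = mean_Y - slope * mean_X = 68.24 - (12.82 / 7.52) * 56.17 ~ -27.5179
Y = slope * X + intercept. To avoid rounding drift from the rounded slope/intercept, evaluate the equivalent form Y = mean_Y + SD_Y * (X - mean_X) / SD_X at full precision:
Y = 68.24 + 12.82 * (42 - 56.17) / 7.52
Y = 68.24 - 12.82 * 14.17 / 7.52
Y = 68.24 - 181.6594 / 7.52
Y = 68.24 - 24.1568
Y = 44.0832

44.0832


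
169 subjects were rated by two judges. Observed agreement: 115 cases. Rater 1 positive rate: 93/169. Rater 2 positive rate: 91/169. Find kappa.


P_o = 115/169 = 0.680473
P_e = (93*91 + 76*78) / 28561 = 0.503869
kappa = (P_o - P_e) / (1 - P_e)
kappa = (0.680473 - 0.503869) / (1 - 0.503869)
kappa = 0.356

0.356


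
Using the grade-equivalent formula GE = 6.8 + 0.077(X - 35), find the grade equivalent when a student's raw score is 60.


raw - median = 60 - 35 = 25
slope * diff = 0.077 * 25 = 1.925
GE = 6.8 + 1.925
GE = 8.725

8.725


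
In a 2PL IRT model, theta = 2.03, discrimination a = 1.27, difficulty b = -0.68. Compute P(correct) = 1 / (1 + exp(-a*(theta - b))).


a*(theta - b) = 1.27 * (2.03 - -0.68) = 3.4417
exp(-3.4417) = 0.032
P = 1 / (1 + 0.032)
P = 0.969

0.969


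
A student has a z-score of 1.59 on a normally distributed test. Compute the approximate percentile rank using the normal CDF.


CDF(z) = 0.5 * (1 + erf(z/sqrt(2)))
erf(1.1243) = 0.8882
CDF = 0.9441
Percentile rank = 0.9441 * 100 = 94.41

94.41


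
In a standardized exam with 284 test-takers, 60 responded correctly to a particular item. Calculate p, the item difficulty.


Item difficulty p = number correct / total examinees
p = 60 / 284
p = 0.2113

0.2113


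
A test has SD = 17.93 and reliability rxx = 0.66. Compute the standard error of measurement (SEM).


SEM = SD * sqrt(1 - rxx)
SEM = 17.93 * sqrt(1 - 0.66)
SEM = 17.93 * sqrt(0.34) = 17.93 * 0.583095
SEM = 10.4549

10.4549


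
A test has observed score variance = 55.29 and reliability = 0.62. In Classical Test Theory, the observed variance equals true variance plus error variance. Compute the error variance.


var_true = rxx * var_obs = 0.62 * 55.29 = 34.2798
var_error = var_obs - var_true
var_error = 55.29 - 34.2798
var_error = 21.0102

21.0102


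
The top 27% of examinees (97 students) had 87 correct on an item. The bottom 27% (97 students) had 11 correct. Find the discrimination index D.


p_upper = 87/97 = 0.8969
p_lower = 11/97 = 0.1134
D = 0.8969 - 0.1134 = 0.7835

0.7835


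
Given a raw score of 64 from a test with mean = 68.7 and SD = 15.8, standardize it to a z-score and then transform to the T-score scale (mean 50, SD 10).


z = (X - mean) / SD = (64 - 68.7) / 15.8
z = -4.7 / 15.8
z = -0.2975
T-score = T = 50 + 10z
Carry z at full precision (z = -4.7 / 15.8) into the conversion:
T-score = 50 + 10 * (-4.7 / 15.8) = 50 + -47 / 15.8
T-score = 50 + -2.9747
T-score = 47.0253

47.0253


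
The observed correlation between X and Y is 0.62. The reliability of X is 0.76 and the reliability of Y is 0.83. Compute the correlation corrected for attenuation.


r_corrected = rxy / sqrt(rxx * ryy)
= 0.62 / sqrt(0.76 * 0.83)
= 0.62 / sqrt(0.6308)
= 0.62 / 0.794229
r_corrected = 0.7806

0.7806


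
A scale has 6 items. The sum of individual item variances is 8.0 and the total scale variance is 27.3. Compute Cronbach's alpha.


alpha = (k/(k-1)) * (1 - sum(si^2)/s_total^2)
= (6/5) * (1 - 8.0/27.3)
alpha = 0.8484

0.8484


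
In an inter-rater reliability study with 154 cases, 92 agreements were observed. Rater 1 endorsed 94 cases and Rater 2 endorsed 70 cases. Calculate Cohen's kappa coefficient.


P_o = 92/154 = 0.597403
P_e = (94*70 + 60*84) / 23716 = 0.489965
kappa = (P_o - P_e) / (1 - P_e)
kappa = (0.597403 - 0.489965) / (1 - 0.489965)
kappa = 0.2106

0.2106


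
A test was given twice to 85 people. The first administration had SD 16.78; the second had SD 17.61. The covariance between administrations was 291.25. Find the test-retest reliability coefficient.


r = cov(X,Y) / (SD_X * SD_Y)
r = 291.25 / (16.78 * 17.61)
r = 291.25 / 295.4958
r = 0.9856

0.9856


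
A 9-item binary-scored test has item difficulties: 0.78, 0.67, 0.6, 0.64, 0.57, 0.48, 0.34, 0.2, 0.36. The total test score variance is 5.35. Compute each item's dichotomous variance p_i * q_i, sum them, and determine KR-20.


For each item, compute p_i * q_i:
  Item 1: 0.78 * 0.22 = 0.1716
  Item 2: 0.67 * 0.33 = 0.2211
  Item 3: 0.6 * 0.4 = 0.24
  Item 4: 0.64 * 0.36 = 0.2304
  Item 5: 0.57 * 0.43 = 0.2451
  Item 6: 0.48 * 0.52 = 0.2496
  Item 7: 0.34 * 0.66 = 0.2244
  Item 8: 0.2 * 0.8 = 0.16
  Item 9: 0.36 * 0.64 = 0.2304
Sum(p_i * q_i) = 0.1716 + 0.2211 + 0.24 + 0.2304 + 0.2451 + 0.2496 + 0.2244 + 0.16 + 0.2304 = 1.9726
KR-20 = (k/(k-1)) * (1 - Sum(p_i*q_i) / Var_total)
= (9/8) * (1 - 1.9726/5.35)
= 1.125 * 0.6313
KR-20 = 0.7102

0.7102


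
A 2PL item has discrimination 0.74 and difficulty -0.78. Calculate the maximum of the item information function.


For 2PL, max info at theta = b = -0.78
I_max = a^2 / 4 = 0.74^2 / 4
= 0.5476 / 4
I_max = 0.1369

0.1369


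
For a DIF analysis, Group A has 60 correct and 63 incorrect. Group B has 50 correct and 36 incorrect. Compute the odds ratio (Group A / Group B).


Odds_A = 60/63 = 0.9524
Odds_B = 50/36 = 1.3889
OR = Odds_A / Odds_B = 0.9524 / 1.3889
Exactly, OR = (60 * 36) / (63 * 50) = 2160 / 3150
OR = 0.6857

0.6857


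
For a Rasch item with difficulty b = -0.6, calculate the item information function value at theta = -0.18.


P = 1/(1+exp(-(-0.18--0.6))) = 0.6035
I = P*(1-P) = 0.6035 * 0.3965
I = 0.2393

0.2393


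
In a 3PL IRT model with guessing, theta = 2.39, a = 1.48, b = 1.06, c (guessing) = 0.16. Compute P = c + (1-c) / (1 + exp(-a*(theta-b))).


logit = 1.48*(2.39 - 1.06) = 1.9684
P* = 1/(1 + exp(-1.9684)) = 0.8774
P = 0.16 + (1 - 0.16) * 0.8774
P = 0.897

0.897


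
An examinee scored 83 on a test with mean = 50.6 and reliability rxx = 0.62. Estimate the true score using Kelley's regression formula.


T_est = rxx * X + (1 - rxx) * mean
T_est = 0.62 * 83 + 0.38 * 50.6
T_est = 51.46 + 19.228
T_est = 70.688

70.688


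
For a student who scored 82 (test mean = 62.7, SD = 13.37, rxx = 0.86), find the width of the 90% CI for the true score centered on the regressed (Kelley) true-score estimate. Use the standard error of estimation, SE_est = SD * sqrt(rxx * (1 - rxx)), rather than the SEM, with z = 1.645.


True score estimate = 0.86*82 + 0.14*62.7 = 79.298
SE_est = SD * sqrt(rxx * (1 - rxx)) = 13.37 * sqrt(0.86 * 0.14) = 13.37 * sqrt(0.1204) = 4.639217
CI = T_est +/- z * SE_est, so width = 2 * z * SE_est = 2 * 1.645 * 4.639217
Width = 15.263

15.263


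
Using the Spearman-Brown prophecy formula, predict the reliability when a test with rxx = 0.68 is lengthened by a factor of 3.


r_new = (n * rxx) / (1 + (n-1) * rxx)
r_new = (3 * 0.68) / (1 + 2 * 0.68)
r_new = 2.04 / 2.36
r_new = 0.8644

0.8644


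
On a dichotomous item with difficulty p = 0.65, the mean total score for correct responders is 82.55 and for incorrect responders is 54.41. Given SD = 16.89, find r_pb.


q = 1 - p = 0.35
rpb = ((M1 - M0) / SD) * sqrt(p * q)
rpb = ((82.55 - 54.41) / 16.89) * sqrt(0.65 * 0.35)
rpb = 0.7947

0.7947


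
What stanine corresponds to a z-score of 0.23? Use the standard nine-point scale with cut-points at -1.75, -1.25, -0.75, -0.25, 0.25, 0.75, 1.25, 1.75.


Stanine boundaries: [-1.75, -1.25, -0.75, -0.25, 0.25, 0.75, 1.25, 1.75]
z = 0.23
Check each boundary:
  z >= -1.75 -> could be stanine 2
  z >= -1.25 -> could be stanine 3
  z >= -0.75 -> could be stanine 4
  z >= -0.25 -> could be stanine 5
  z < 0.25
  z < 0.75
  z < 1.25
  z < 1.75
Highest qualifying boundary gives stanine = 5

5


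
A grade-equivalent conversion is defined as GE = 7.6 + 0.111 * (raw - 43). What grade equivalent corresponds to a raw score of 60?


raw - median = 60 - 43 = 17
slope * diff = 0.111 * 17 = 1.887
GE = 7.6 + 1.887
GE = 9.487

9.487


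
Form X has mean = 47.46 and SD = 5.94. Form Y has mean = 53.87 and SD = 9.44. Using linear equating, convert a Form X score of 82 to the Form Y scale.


slope = SD_Y / SD_X = 9.44 / 5.94 ~ 1.5892
intercept = mean_Y - slope * mean_X = 53.87 - (9.44 / 5.94) * 47.46 ~ -21.5546
Y = slope * X + intercept. To avoid rounding drift from the rounded slope/intercept, evaluate the equivalent form Y = mean_Y + SD_Y * (X - mean_X) / SD_X at full precision:
Y = 53.87 + 9.44 * (82 - 47.46) / 5.94
Y = 53.87 + 9.44 * 34.54 / 5.94
Y = 53.87 + 326.0576 / 5.94
Y = 53.87 + 54.8919
Y = 108.7619

108.7619


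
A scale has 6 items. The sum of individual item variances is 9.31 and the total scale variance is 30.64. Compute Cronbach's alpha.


alpha = (k/(k-1)) * (1 - sum(si^2)/s_total^2)
= (6/5) * (1 - 9.31/30.64)
alpha = 0.8354

0.8354


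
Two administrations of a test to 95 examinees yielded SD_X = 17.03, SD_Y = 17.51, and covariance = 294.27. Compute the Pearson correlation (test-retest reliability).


r = cov(X,Y) / (SD_X * SD_Y)
r = 294.27 / (17.03 * 17.51)
r = 294.27 / 298.1953
r = 0.9868

0.9868


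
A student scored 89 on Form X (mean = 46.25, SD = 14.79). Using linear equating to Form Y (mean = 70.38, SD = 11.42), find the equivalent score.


slope = SD_Y / SD_X = 11.42 / 14.79 ~ 0.7721
intercept = mean_Y - slope * mean_X = 70.38 - (11.42 / 14.79) * 46.25 ~ 34.6684
Y = slope * X + intercept. To avoid rounding drift from the rounded slope/intercept, evaluate the equivalent form Y = mean_Y + SD_Y * (X - mean_X) / SD_X at full precision:
Y = 70.38 + 11.42 * (89 - 46.25) / 14.79
Y = 70.38 + 11.42 * 42.75 / 14.79
Y = 70.38 + 488.205 / 14.79
Y = 70.38 + 33.0091
Y = 103.3891

103.3891


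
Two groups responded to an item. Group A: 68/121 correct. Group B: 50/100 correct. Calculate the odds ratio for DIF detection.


Odds_A = 68/53 = 1.283
Odds_B = 50/50 = 1.0
OR = Odds_A / Odds_B = 1.283 / 1.0
Exactly, OR = (68 * 50) / (53 * 50) = 3400 / 2650
OR = 1.283

1.283


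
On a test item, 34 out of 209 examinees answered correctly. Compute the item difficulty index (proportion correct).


Item difficulty p = number correct / total examinees
p = 34 / 209
p = 0.1627

0.1627


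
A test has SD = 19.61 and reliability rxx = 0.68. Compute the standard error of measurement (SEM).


SEM = SD * sqrt(1 - rxx)
SEM = 19.61 * sqrt(1 - 0.68)
SEM = 19.61 * sqrt(0.32) = 19.61 * 0.565685
SEM = 11.0931

11.0931


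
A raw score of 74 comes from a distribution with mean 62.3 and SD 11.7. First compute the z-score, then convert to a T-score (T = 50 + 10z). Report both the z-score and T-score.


z = (X - mean) / SD = (74 - 62.3) / 11.7
z = 11.7 / 11.7
z = 1.0
T-score = T = 50 + 10z
Carry z at full precision (z = 11.7 / 11.7) into the conversion:
T-score = 50 + 10 * (11.7 / 11.7) = 50 + 117 / 11.7
T-score = 50 + 10.0
T-score = 60.0

60.0


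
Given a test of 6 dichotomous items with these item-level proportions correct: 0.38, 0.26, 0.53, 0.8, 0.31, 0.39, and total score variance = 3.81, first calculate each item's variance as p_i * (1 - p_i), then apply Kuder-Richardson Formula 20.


For each item, compute p_i * q_i:
  Item 1: 0.38 * 0.62 = 0.2356
  Item 2: 0.26 * 0.74 = 0.1924
  Item 3: 0.53 * 0.47 = 0.2491
  Item 4: 0.8 * 0.2 = 0.16
  Item 5: 0.31 * 0.69 = 0.2139
  Item 6: 0.39 * 0.61 = 0.2379
Sum(p_i * q_i) = 0.2356 + 0.1924 + 0.2491 + 0.16 + 0.2139 + 0.2379 = 1.2889
KR-20 = (k/(k-1)) * (1 - Sum(p_i*q_i) / Var_total)
= (6/5) * (1 - 1.2889/3.81)
= 1.2 * 0.6617
KR-20 = 0.794

0.794


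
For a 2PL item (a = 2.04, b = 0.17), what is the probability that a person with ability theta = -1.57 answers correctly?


a*(theta - b) = 2.04 * (-1.57 - 0.17) = -3.5496
exp(--3.5496) = 34.7994
P = 1 / (1 + 34.7994)
P = 0.0279

0.0279


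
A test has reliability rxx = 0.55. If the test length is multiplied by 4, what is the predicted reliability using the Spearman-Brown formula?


r_new = (n * rxx) / (1 + (n-1) * rxx)
r_new = (4 * 0.55) / (1 + 3 * 0.55)
r_new = 2.2 / 2.65
r_new = 0.8302

0.8302


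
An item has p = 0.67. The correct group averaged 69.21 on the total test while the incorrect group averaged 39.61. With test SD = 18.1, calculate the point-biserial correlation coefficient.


q = 1 - p = 0.33
rpb = ((M1 - M0) / SD) * sqrt(p * q)
rpb = ((69.21 - 39.61) / 18.1) * sqrt(0.67 * 0.33)
rpb = 0.769

0.769


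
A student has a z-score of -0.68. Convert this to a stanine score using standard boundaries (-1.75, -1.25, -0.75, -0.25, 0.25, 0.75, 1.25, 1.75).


Stanine boundaries: [-1.75, -1.25, -0.75, -0.25, 0.25, 0.75, 1.25, 1.75]
z = -0.68
Check each boundary:
  z >= -1.75 -> could be stanine 2
  z >= -1.25 -> could be stanine 3
  z >= -0.75 -> could be stanine 4
  z < -0.25
  z < 0.25
  z < 0.75
  z < 1.25
  z < 1.75
Highest qualifying boundary gives stanine = 4

4


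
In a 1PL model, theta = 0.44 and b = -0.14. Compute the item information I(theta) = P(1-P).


P = 1/(1+exp(-(0.44--0.14))) = 0.6411
I = P*(1-P) = 0.6411 * 0.3589
I = 0.2301

0.2301


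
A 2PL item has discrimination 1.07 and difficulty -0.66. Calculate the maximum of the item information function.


For 2PL, max info at theta = b = -0.66
I_max = a^2 / 4 = 1.07^2 / 4
= 1.1449 / 4
I_max = 0.2862

0.2862


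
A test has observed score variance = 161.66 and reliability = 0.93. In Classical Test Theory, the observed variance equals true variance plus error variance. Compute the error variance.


var_true = rxx * var_obs = 0.93 * 161.66 = 150.3438
var_error = var_obs - var_true
var_error = 161.66 - 150.3438
var_error = 11.3162

11.3162


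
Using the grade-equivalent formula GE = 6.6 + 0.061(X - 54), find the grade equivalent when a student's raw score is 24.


raw - median = 24 - 54 = -30
slope * diff = 0.061 * -30 = -1.83
GE = 6.6 + -1.83
GE = 4.77

4.77


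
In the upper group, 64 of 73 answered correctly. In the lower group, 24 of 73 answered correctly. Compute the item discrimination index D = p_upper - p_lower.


p_upper = 64/73 = 0.8767
p_lower = 24/73 = 0.3288
D = 0.8767 - 0.3288 = 0.5479

0.5479


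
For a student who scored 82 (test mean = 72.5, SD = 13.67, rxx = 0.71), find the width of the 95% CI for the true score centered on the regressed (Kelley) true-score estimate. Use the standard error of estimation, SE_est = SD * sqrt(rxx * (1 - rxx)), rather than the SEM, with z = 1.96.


True score estimate = 0.71*82 + 0.29*72.5 = 79.245
SE_est = SD * sqrt(rxx * (1 - rxx)) = 13.67 * sqrt(0.71 * 0.29) = 13.67 * sqrt(0.2059) = 6.202927
CI = T_est +/- z * SE_est, so width = 2 * z * SE_est = 2 * 1.96 * 6.202927
Width = 24.3155

24.3155


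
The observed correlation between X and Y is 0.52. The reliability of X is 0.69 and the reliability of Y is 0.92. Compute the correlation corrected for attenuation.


r_corrected = rxy / sqrt(rxx * ryy)
= 0.52 / sqrt(0.69 * 0.92)
= 0.52 / sqrt(0.6348)
= 0.52 / 0.796743
r_corrected = 0.6527

0.6527


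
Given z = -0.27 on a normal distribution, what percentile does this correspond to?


CDF(z) = 0.5 * (1 + erf(z/sqrt(2)))
erf(-0.1909) = -0.2128
CDF = 0.3936
Percentile rank = 0.3936 * 100 = 39.36

39.36


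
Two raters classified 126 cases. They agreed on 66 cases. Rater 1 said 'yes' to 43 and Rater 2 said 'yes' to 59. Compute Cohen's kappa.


P_o = 66/126 = 0.52381
P_e = (43*59 + 83*67) / 15876 = 0.510078
kappa = (P_o - P_e) / (1 - P_e)
kappa = (0.52381 - 0.510078) / (1 - 0.510078)
kappa = 0.028

0.028


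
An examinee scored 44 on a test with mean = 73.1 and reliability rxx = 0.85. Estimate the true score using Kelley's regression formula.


T_est = rxx * X + (1 - rxx) * mean
T_est = 0.85 * 44 + 0.15 * 73.1
T_est = 37.4 + 10.965
T_est = 48.365

48.365


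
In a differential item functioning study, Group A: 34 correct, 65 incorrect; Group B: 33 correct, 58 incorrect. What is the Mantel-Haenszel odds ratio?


Odds_A = 34/65 = 0.5231
Odds_B = 33/58 = 0.569
OR = Odds_A / Odds_B = 0.5231 / 0.569
Exactly, OR = (34 * 58) / (65 * 33) = 1972 / 2145
OR = 0.9193

0.9193


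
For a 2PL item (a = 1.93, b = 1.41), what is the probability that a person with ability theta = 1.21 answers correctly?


a*(theta - b) = 1.93 * (1.21 - 1.41) = -0.386
exp(--0.386) = 1.4711
P = 1 / (1 + 1.4711)
P = 0.4047

0.4047


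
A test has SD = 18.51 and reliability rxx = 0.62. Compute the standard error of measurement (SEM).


SEM = SD * sqrt(1 - rxx)
SEM = 18.51 * sqrt(1 - 0.62)
SEM = 18.51 * sqrt(0.38) = 18.51 * 0.616441
SEM = 11.4103

11.4103


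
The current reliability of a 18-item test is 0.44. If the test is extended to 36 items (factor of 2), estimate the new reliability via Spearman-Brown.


r_new = (n * rxx) / (1 + (n-1) * rxx)
r_new = (2 * 0.44) / (1 + 1 * 0.44)
r_new = 0.88 / 1.44
r_new = 0.6111

0.6111


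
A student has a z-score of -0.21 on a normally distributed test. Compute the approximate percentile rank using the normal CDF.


CDF(z) = 0.5 * (1 + erf(z/sqrt(2)))
erf(-0.1485) = -0.1663
CDF = 0.4168
Percentile rank = 0.4168 * 100 = 41.68

41.68


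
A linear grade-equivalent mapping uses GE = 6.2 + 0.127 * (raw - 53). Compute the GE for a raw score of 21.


raw - median = 21 - 53 = -32
slope * diff = 0.127 * -32 = -4.064
GE = 6.2 + -4.064
GE = 2.136

2.136


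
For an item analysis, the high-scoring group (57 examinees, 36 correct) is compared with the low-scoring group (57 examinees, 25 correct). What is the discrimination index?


p_upper = 36/57 = 0.6316
p_lower = 25/57 = 0.4386
D = 0.6316 - 0.4386 = 0.193

0.193


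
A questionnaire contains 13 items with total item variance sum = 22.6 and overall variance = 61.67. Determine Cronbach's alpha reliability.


alpha = (k/(k-1)) * (1 - sum(si^2)/s_total^2)
= (13/12) * (1 - 22.6/61.67)
alpha = 0.6863

0.6863


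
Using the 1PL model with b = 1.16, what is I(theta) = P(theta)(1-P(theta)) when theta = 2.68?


P = 1/(1+exp(-(2.68-1.16))) = 0.8205
I = P*(1-P) = 0.8205 * 0.1795
I = 0.1473

0.1473


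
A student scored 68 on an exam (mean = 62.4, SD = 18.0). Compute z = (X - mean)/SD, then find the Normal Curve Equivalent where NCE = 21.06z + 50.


z = (X - mean) / SD = (68 - 62.4) / 18.0
z = 5.6 / 18.0
z = 0.3111
NCE = NCE = 21.06z + 50
Carry z at full precision (z = 5.6 / 18.0) into the conversion:
NCE = 21.06 * (5.6 / 18.0) + 50 = 117.936 / 18.0 + 50
NCE = 6.552 + 50
NCE = 56.552

56.552


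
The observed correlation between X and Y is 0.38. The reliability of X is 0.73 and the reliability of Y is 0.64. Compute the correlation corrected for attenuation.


r_corrected = rxy / sqrt(rxx * ryy)
= 0.38 / sqrt(0.73 * 0.64)
= 0.38 / sqrt(0.4672)
= 0.38 / 0.68352
r_corrected = 0.5559

0.5559


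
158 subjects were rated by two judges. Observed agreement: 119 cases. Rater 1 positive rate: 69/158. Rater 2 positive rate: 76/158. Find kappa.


P_o = 119/158 = 0.753165
P_e = (69*76 + 89*82) / 24964 = 0.502403
kappa = (P_o - P_e) / (1 - P_e)
kappa = (0.753165 - 0.502403) / (1 - 0.502403)
kappa = 0.5039

0.5039


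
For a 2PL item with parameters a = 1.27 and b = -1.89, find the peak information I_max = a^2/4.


For 2PL, max info at theta = b = -1.89
I_max = a^2 / 4 = 1.27^2 / 4
= 1.6129 / 4
I_max = 0.4032

0.4032


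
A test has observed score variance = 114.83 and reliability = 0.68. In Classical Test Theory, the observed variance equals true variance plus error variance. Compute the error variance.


var_true = rxx * var_obs = 0.68 * 114.83 = 78.0844
var_error = var_obs - var_true
var_error = 114.83 - 78.0844
var_error = 36.7456

36.7456


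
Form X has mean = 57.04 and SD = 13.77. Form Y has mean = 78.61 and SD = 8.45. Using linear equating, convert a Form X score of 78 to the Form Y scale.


slope = SD_Y / SD_X = 8.45 / 13.77 ~ 0.6137
intercept = mean_Y - slope * mean_X = 78.61 - (8.45 / 13.77) * 57.04 ~ 43.6072
Y = slope * X + intercept. To avoid rounding drift from the rounded slope/intercept, evaluate the equivalent form Y = mean_Y + SD_Y * (X - mean_X) / SD_X at full precision:
Y = 78.61 + 8.45 * (78 - 57.04) / 13.77
Y = 78.61 + 8.45 * 20.96 / 13.77
Y = 78.61 + 177.112 / 13.77
Y = 78.61 + 12.8622
Y = 91.4722

91.4722


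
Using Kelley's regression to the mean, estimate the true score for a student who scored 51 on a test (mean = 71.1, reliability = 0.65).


T_est = rxx * X + (1 - rxx) * mean
T_est = 0.65 * 51 + 0.35 * 71.1
T_est = 33.15 + 24.885
T_est = 58.035

58.035


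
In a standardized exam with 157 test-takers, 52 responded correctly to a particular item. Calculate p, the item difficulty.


Item difficulty p = number correct / total examinees
p = 52 / 157
p = 0.3312

0.3312


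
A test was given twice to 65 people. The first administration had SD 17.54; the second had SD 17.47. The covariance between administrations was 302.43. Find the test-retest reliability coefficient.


r = cov(X,Y) / (SD_X * SD_Y)
r = 302.43 / (17.54 * 17.47)
r = 302.43 / 306.4238
r = 0.987

0.987


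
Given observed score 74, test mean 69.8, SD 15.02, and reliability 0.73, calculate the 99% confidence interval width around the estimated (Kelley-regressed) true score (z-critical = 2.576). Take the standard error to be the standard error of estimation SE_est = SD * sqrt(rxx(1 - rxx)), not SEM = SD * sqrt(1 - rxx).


True score estimate = 0.73*74 + 0.27*69.8 = 72.866
SE_est = SD * sqrt(rxx * (1 - rxx)) = 15.02 * sqrt(0.73 * 0.27) = 15.02 * sqrt(0.1971) = 6.668271
CI = T_est +/- z * SE_est, so width = 2 * z * SE_est = 2 * 2.576 * 6.668271
Width = 34.3549

34.3549


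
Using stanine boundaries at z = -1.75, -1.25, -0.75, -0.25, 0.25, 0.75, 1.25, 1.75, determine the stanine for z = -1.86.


Stanine boundaries: [-1.75, -1.25, -0.75, -0.25, 0.25, 0.75, 1.25, 1.75]
z = -1.86
Check each boundary:
  z < -1.75
  z < -1.25
  z < -0.75
  z < -0.25
  z < 0.25
  z < 0.75
  z < 1.25
  z < 1.75
Highest qualifying boundary gives stanine = 1

1


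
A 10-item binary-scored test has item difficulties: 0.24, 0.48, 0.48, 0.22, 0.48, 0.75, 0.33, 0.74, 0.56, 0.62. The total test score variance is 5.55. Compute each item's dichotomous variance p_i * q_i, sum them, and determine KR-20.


For each item, compute p_i * q_i:
  Item 1: 0.24 * 0.76 = 0.1824
  Item 2: 0.48 * 0.52 = 0.2496
  Item 3: 0.48 * 0.52 = 0.2496
  Item 4: 0.22 * 0.78 = 0.1716
  Item 5: 0.48 * 0.52 = 0.2496
  Item 6: 0.75 * 0.25 = 0.1875
  Item 7: 0.33 * 0.67 = 0.2211
  Item 8: 0.74 * 0.26 = 0.1924
  Item 9: 0.56 * 0.44 = 0.2464
  Item 10: 0.62 * 0.38 = 0.2356
Sum(p_i * q_i) = 0.1824 + 0.2496 + 0.2496 + 0.1716 + 0.2496 + 0.1875 + 0.2211 + 0.1924 + 0.2464 + 0.2356 = 2.1858
KR-20 = (k/(k-1)) * (1 - Sum(p_i*q_i) / Var_total)
= (10/9) * (1 - 2.1858/5.55)
= 1.1111 * 0.6062
KR-20 = 0.6735

0.6735


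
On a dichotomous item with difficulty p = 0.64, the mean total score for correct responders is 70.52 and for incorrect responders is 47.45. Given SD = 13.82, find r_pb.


q = 1 - p = 0.36
rpb = ((M1 - M0) / SD) * sqrt(p * q)
rpb = ((70.52 - 47.45) / 13.82) * sqrt(0.64 * 0.36)
rpb = 0.8013

0.8013


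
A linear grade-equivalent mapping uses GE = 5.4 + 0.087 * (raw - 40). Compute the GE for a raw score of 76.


raw - median = 76 - 40 = 36
slope * diff = 0.087 * 36 = 3.132
GE = 5.4 + 3.132
GE = 8.532

8.532


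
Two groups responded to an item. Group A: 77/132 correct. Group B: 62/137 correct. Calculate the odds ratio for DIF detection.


Odds_A = 77/55 = 1.4
Odds_B = 62/75 = 0.8267
OR = Odds_A / Odds_B = 1.4 / 0.8267
Exactly, OR = (77 * 75) / (55 * 62) = 5775 / 3410
OR = 1.6935

1.6935


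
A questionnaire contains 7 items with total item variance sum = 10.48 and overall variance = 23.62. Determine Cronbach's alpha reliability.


alpha = (k/(k-1)) * (1 - sum(si^2)/s_total^2)
= (7/6) * (1 - 10.48/23.62)
alpha = 0.649

0.649


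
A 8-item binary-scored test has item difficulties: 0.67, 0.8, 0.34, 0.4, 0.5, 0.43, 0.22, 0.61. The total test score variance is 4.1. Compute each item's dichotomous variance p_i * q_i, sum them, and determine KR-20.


For each item, compute p_i * q_i:
  Item 1: 0.67 * 0.33 = 0.2211
  Item 2: 0.8 * 0.2 = 0.16
  Item 3: 0.34 * 0.66 = 0.2244
  Item 4: 0.4 * 0.6 = 0.24
  Item 5: 0.5 * 0.5 = 0.25
  Item 6: 0.43 * 0.57 = 0.2451
  Item 7: 0.22 * 0.78 = 0.1716
  Item 8: 0.61 * 0.39 = 0.2379
Sum(p_i * q_i) = 0.2211 + 0.16 + 0.2244 + 0.24 + 0.25 + 0.2451 + 0.1716 + 0.2379 = 1.7501
KR-20 = (k/(k-1)) * (1 - Sum(p_i*q_i) / Var_total)
= (8/7) * (1 - 1.7501/4.1)
= 1.1429 * 0.5731
KR-20 = 0.655

0.655


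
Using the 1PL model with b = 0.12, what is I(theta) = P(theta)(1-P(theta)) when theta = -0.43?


P = 1/(1+exp(-(-0.43-0.12))) = 0.3659
I = P*(1-P) = 0.3659 * 0.6341
I = 0.232

0.232


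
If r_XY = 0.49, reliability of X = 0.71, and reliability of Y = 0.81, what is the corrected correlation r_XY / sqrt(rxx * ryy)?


r_corrected = rxy / sqrt(rxx * ryy)
= 0.49 / sqrt(0.71 * 0.81)
= 0.49 / sqrt(0.5751)
= 0.49 / 0.758353
r_corrected = 0.6461

0.6461


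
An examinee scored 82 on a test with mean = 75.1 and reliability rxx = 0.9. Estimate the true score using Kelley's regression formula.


T_est = rxx * X + (1 - rxx) * mean
T_est = 0.9 * 82 + 0.1 * 75.1
T_est = 73.8 + 7.51
T_est = 81.31

81.31


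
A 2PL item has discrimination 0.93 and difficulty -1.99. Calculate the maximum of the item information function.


For 2PL, max info at theta = b = -1.99
I_max = a^2 / 4 = 0.93^2 / 4
= 0.8649 / 4
I_max = 0.2162

0.2162


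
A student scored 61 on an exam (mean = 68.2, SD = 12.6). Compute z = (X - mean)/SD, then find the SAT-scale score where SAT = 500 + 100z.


z = (X - mean) / SD = (61 - 68.2) / 12.6
z = -7.2 / 12.6
z = -0.5714
SAT-scale = SAT = 500 + 100z
Carry z at full precision (z = -7.2 / 12.6) into the conversion:
SAT-scale = 500 + 100 * (-7.2 / 12.6) = 500 + -720 / 12.6
SAT-scale = 500 + -57.1429
SAT-scale = 442.8571

442.8571


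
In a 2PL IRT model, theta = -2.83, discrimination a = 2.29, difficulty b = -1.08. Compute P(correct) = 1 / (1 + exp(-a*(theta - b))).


a*(theta - b) = 2.29 * (-2.83 - -1.08) = -4.0075
exp(--4.0075) = 55.0092
P = 1 / (1 + 55.0092)
P = 0.0179

0.0179


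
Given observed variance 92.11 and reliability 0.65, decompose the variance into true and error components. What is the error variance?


var_true = rxx * var_obs = 0.65 * 92.11 = 59.8715
var_error = var_obs - var_true
var_error = 92.11 - 59.8715
var_error = 32.2385

32.2385


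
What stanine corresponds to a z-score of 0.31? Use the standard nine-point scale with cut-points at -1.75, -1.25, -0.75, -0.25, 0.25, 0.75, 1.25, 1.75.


Stanine boundaries: [-1.75, -1.25, -0.75, -0.25, 0.25, 0.75, 1.25, 1.75]
z = 0.31
Check each boundary:
  z >= -1.75 -> could be stanine 2
  z >= -1.25 -> could be stanine 3
  z >= -0.75 -> could be stanine 4
  z >= -0.25 -> could be stanine 5
  z >= 0.25 -> could be stanine 6
  z < 0.75
  z < 1.25
  z < 1.75
Highest qualifying boundary gives stanine = 6

6


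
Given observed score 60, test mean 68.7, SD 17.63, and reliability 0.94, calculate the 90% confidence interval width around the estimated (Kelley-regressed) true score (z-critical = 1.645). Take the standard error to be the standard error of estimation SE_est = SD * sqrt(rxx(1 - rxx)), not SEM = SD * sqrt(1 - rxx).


True score estimate = 0.94*60 + 0.06*68.7 = 60.522
SE_est = SD * sqrt(rxx * (1 - rxx)) = 17.63 * sqrt(0.94 * 0.06) = 17.63 * sqrt(0.0564) = 4.186893
CI = T_est +/- z * SE_est, so width = 2 * z * SE_est = 2 * 1.645 * 4.186893
Width = 13.7749

13.7749


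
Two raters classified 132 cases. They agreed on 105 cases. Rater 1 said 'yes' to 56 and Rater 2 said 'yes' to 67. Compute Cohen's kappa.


P_o = 105/132 = 0.795455
P_e = (56*67 + 76*65) / 17424 = 0.498852
kappa = (P_o - P_e) / (1 - P_e)
kappa = (0.795455 - 0.498852) / (1 - 0.498852)
kappa = 0.5918

0.5918


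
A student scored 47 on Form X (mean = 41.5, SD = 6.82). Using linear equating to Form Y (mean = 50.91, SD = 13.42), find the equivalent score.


slope = SD_Y / SD_X = 13.42 / 6.82 ~ 1.9677
intercept = mean_Y - slope * mean_X = 50.91 - (13.42 / 6.82) * 41.5 ~ -30.7513
Y = slope * X + intercept. To avoid rounding drift from the rounded slope/intercept, evaluate the equivalent form Y = mean_Y + SD_Y * (X - mean_X) / SD_X at full precision:
Y = 50.91 + 13.42 * (47 - 41.5) / 6.82
Y = 50.91 + 13.42 * 5.5 / 6.82
Y = 50.91 + 73.81 / 6.82
Y = 50.91 + 10.8226
Y = 61.7326

61.7326


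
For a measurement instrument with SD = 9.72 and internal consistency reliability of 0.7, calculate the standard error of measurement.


SEM = SD * sqrt(1 - rxx)
SEM = 9.72 * sqrt(1 - 0.7)
SEM = 9.72 * sqrt(0.3) = 9.72 * 0.547723
SEM = 5.3239

5.3239


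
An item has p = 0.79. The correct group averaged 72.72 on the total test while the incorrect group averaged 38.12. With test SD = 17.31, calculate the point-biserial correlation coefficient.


q = 1 - p = 0.21
rpb = ((M1 - M0) / SD) * sqrt(p * q)
rpb = ((72.72 - 38.12) / 17.31) * sqrt(0.79 * 0.21)
rpb = 0.8141

0.8141


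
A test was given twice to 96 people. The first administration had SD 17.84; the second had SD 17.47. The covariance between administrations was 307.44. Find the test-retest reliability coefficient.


r = cov(X,Y) / (SD_X * SD_Y)
r = 307.44 / (17.84 * 17.47)
r = 307.44 / 311.6648
r = 0.9864

0.9864


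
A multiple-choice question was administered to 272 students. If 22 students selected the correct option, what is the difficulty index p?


Item difficulty p = number correct / total examinees
p = 22 / 272
p = 0.0809

0.0809


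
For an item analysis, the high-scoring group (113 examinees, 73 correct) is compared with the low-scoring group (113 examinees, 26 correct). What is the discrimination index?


p_upper = 73/113 = 0.646
p_lower = 26/113 = 0.2301
D = 0.646 - 0.2301 = 0.4159

0.4159


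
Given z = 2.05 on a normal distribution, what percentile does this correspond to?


CDF(z) = 0.5 * (1 + erf(z/sqrt(2)))
erf(1.4496) = 0.9596
CDF = 0.9798
Percentile rank = 0.9798 * 100 = 97.98

97.98


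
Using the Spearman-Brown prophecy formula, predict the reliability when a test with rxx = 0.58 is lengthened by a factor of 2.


r_new = (n * rxx) / (1 + (n-1) * rxx)
r_new = (2 * 0.58) / (1 + 1 * 0.58)
r_new = 1.16 / 1.58
r_new = 0.7342

0.7342


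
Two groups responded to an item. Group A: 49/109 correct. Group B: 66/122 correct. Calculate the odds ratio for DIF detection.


Odds_A = 49/60 = 0.8167
Odds_B = 66/56 = 1.1786
OR = Odds_A / Odds_B = 0.8167 / 1.1786
Exactly, OR = (49 * 56) / (60 * 66) = 2744 / 3960
OR = 0.6929

0.6929


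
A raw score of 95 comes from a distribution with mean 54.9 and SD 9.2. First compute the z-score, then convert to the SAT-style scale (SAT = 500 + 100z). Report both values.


z = (X - mean) / SD = (95 - 54.9) / 9.2
z = 40.1 / 9.2
z = 4.3587
SAT-scale = SAT = 500 + 100z
Carry z at full precision (z = 40.1 / 9.2) into the conversion:
SAT-scale = 500 + 100 * (40.1 / 9.2) = 500 + 4010 / 9.2
SAT-scale = 500 + 435.8696
SAT-scale = 935.8696

935.8696


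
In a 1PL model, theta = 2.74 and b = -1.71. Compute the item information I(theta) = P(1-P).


P = 1/(1+exp(-(2.74--1.71))) = 0.9885
I = P*(1-P) = 0.9885 * 0.0115
I = 0.0114

0.0114


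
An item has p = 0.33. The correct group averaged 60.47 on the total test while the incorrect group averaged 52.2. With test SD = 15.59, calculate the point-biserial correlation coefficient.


q = 1 - p = 0.67
rpb = ((M1 - M0) / SD) * sqrt(p * q)
rpb = ((60.47 - 52.2) / 15.59) * sqrt(0.33 * 0.67)
rpb = 0.2494

0.2494


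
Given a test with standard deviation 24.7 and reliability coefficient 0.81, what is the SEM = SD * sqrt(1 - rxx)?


SEM = SD * sqrt(1 - rxx)
SEM = 24.7 * sqrt(1 - 0.81)
SEM = 24.7 * sqrt(0.19) = 24.7 * 0.43589
SEM = 10.7665

10.7665


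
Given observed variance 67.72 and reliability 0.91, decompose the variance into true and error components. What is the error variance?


var_true = rxx * var_obs = 0.91 * 67.72 = 61.6252
var_error = var_obs - var_true
var_error = 67.72 - 61.6252
var_error = 6.0948

6.0948


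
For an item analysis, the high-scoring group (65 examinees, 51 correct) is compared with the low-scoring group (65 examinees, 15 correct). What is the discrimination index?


p_upper = 51/65 = 0.7846
p_lower = 15/65 = 0.2308
D = 0.7846 - 0.2308 = 0.5538

0.5538


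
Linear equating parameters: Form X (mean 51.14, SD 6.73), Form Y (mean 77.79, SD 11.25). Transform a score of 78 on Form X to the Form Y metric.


slope = SD_Y / SD_X = 11.25 / 6.73 ~ 1.6716
intercept = mean_Y - slope * mean_X = 77.79 - (11.25 / 6.73) * 51.14 ~ -7.6966
Y = slope * X + intercept. To avoid rounding drift from the rounded slope/intercept, evaluate the equivalent form Y = mean_Y + SD_Y * (X - mean_X) / SD_X at full precision:
Y = 77.79 + 11.25 * (78 - 51.14) / 6.73
Y = 77.79 + 11.25 * 26.86 / 6.73
Y = 77.79 + 302.175 / 6.73
Y = 77.79 + 44.8997
Y = 122.6897

122.6897


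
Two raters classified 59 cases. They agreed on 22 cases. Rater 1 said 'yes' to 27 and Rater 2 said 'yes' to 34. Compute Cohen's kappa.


P_o = 22/59 = 0.372881
P_e = (27*34 + 32*25) / 3481 = 0.493536
kappa = (P_o - P_e) / (1 - P_e)
kappa = (0.372881 - 0.493536) / (1 - 0.493536)
kappa = -0.2382

-0.2382


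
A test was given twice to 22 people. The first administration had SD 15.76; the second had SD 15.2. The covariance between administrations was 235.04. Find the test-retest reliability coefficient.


r = cov(X,Y) / (SD_X * SD_Y)
r = 235.04 / (15.76 * 15.2)
r = 235.04 / 239.552
r = 0.9812

0.9812


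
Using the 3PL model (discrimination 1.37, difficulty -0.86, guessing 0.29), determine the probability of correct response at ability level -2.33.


logit = 1.37*(-2.33 - -0.86) = -2.0139
P* = 1/(1 + exp(--2.0139)) = 0.1178
P = 0.29 + (1 - 0.29) * 0.1178
P = 0.3736

0.3736


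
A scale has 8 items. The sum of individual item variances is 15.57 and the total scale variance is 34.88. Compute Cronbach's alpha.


alpha = (k/(k-1)) * (1 - sum(si^2)/s_total^2)
= (8/7) * (1 - 15.57/34.88)
alpha = 0.6327

0.6327
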